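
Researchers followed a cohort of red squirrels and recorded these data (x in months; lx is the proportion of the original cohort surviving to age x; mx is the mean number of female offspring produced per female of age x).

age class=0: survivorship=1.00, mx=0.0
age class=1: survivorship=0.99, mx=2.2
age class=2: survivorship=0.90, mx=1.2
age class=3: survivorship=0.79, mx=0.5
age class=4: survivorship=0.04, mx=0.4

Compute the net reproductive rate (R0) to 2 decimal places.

3.67

lx·mx by age: 0, 2.178, 1.08, 0.395, 0.016
R0 = Σ lx·mx = 3.669 → 3.67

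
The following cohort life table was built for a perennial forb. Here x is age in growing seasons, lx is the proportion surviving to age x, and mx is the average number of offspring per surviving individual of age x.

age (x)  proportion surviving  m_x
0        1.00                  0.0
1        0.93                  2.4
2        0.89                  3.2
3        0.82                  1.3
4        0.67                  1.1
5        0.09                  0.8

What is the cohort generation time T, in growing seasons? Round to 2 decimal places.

2.08

lx·mx: 0, 2.232, 2.848, 1.066, 0.737, 0.072 → R0 = 6.955
x·lx·mx: 0, 2.232, 5.696, 3.198, 2.948, 0.36 → Σ = 14.434
T = 14.434 / 6.955 = 2.075341… → 2.08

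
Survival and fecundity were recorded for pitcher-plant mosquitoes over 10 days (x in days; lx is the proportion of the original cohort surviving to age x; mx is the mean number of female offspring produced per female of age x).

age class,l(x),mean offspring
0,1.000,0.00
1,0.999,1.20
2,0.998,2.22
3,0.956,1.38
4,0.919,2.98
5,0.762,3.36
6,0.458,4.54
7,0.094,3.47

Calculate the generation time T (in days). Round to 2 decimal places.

3.87

lx·mx: 0, 1.1988, 2.21556, 1.31928, 2.73862, 2.56032, 2.07932, 0.32618 → R0 = 12.43808
x·lx·mx: 0, 1.1988, 4.43112, 3.95784, 10.95448, 12.8016, 12.47592, 2.28326 → Σ = 48.10302
T = 48.10302 / 12.43808 = 3.867399… → 3.87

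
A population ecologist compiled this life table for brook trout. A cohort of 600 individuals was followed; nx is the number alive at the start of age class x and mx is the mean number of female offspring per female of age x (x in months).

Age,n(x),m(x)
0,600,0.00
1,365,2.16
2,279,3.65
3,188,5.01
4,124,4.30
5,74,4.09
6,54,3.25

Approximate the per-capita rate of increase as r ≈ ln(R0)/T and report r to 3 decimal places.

0.667

lx = nx/n0 = nx/600: 1, 0.60833…, 0.465, 0.31333…, 0.20667…, 0.12333…, 0.09
R0 = Σ lx·mx = 0 + 1.314… + 1.69725 + 1.5698… + 0.88867… + 0.50443… + 0.2925 = 6.26665…
Σ x·lx·mx = 17.249733…; T = 17.249733…/6.26665… = 2.75262…
r ≈ ln(R0)/T = ln(6.26665…)/2.75262… = 0.66672… → 0.667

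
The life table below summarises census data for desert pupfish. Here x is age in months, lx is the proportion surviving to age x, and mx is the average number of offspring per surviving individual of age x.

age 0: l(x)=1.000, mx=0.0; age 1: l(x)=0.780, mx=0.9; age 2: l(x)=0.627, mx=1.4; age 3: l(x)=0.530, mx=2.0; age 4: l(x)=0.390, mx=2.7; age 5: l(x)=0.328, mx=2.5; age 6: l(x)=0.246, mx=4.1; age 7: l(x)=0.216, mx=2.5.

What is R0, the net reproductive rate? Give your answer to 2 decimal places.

6.06

lx·mx by age: 0, 0.702, 0.8778, 1.06, 1.053, 0.82, 1.0086, 0.54
R0 = Σ lx·mx = 6.0614 → 6.06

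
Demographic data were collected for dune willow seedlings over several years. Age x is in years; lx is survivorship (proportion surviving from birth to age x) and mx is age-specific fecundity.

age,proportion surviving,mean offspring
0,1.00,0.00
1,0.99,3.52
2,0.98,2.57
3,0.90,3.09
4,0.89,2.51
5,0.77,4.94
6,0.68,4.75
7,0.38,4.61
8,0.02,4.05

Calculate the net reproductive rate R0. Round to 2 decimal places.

19.88

lx·mx by age: 0, 3.4848, 2.5186, 2.781, 2.2339, 3.8038, 3.23, 1.7518, 0.081
R0 = Σ lx·mx = 19.8849 → 19.88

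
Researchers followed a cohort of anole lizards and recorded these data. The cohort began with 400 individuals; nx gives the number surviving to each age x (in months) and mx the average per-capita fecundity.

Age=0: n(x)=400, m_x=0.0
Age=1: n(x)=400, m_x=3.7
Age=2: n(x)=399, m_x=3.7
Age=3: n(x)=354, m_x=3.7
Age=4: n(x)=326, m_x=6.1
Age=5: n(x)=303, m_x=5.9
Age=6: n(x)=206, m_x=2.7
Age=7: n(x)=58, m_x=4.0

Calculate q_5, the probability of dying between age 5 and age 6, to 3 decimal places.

lx = nx/n0 = nx/400: 1, 1, 0.9975, 0.885, 0.815, 0.7575, 0.515, 0.145
q_5 = (l_5 − l_6) / l_5 = (0.7575 − 0.515) / 0.7575
     = 0.2425 / 0.7575 = 0.320132… → 0.320

0.320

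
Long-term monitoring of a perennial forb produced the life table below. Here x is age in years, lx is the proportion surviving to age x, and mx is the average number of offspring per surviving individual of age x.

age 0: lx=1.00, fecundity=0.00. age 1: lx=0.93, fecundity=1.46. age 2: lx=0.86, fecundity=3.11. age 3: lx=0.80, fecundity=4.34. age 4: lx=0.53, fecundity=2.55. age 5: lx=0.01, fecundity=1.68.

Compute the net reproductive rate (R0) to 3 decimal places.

8.873

lx·mx by age: 0, 1.3578, 2.6746, 3.472, 1.3515, 0.0168
R0 = Σ lx·mx = 8.8727 → 8.873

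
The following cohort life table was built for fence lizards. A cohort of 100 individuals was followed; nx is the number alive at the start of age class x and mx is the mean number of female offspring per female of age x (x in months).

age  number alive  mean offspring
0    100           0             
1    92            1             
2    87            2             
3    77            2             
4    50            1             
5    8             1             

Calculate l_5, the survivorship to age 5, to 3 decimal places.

l_5 = n_5/n_0 = 8/100 = 0.08 → 0.080

0.080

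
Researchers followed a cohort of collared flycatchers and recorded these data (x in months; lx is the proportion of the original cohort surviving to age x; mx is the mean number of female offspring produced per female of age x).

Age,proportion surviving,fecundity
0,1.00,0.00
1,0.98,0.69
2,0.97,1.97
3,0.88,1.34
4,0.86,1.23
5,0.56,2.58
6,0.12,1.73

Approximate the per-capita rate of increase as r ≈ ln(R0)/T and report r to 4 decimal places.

R0 = Σ lx·mx = 0 + 0.6762 + 1.9109 + 1.1792 + 1.0578 + 1.4448 + 0.2076 = 6.4765
Σ x·lx·mx = 20.7364; T = 20.7364/6.4765 = 3.20179…
r ≈ ln(R0)/T = ln(6.4765)/3.20179… = 0.58348… → 0.5835

0.5835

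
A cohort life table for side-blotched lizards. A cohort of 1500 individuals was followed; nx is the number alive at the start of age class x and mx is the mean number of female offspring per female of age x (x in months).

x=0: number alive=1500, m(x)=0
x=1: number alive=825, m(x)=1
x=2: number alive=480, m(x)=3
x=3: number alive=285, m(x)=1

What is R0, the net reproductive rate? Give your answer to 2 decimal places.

1.70

lx = nx/n0 = nx/1500: 1, 0.55, 0.32, 0.19
lx·mx by age: 0, 0.55, 0.96, 0.19
R0 = Σ lx·mx = 1.7 → 1.70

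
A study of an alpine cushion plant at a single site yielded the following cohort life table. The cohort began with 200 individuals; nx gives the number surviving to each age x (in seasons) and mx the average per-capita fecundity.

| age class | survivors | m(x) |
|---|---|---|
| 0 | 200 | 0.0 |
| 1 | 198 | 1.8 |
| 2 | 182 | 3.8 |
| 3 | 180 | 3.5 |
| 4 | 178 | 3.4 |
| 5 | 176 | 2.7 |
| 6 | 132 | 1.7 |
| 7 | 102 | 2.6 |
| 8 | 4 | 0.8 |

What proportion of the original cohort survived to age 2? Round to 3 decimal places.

l_2 = n_2/n_0 = 182/200 = 0.91 → 0.910

0.910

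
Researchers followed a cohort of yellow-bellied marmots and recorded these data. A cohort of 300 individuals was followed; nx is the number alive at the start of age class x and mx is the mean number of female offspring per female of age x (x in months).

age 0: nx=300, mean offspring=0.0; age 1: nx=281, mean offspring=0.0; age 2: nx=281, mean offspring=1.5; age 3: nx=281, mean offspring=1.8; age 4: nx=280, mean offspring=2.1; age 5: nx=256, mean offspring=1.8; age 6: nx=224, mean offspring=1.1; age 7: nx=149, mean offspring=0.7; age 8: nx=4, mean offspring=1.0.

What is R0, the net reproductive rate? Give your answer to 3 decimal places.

lx = nx/n0 = nx/300: 1, 0.93667…, 0.93667…, 0.93667…, 0.93333…, 0.85333…, 0.74667…, 0.49667…, 0.01333…
lx·mx by age: 0, 0, 1.405…, 1.686…, 1.96…, 1.536…, 0.821333…, 0.347667…, 0.013333…
R0 = Σ lx·mx = 7.769333… → 7.769

7.769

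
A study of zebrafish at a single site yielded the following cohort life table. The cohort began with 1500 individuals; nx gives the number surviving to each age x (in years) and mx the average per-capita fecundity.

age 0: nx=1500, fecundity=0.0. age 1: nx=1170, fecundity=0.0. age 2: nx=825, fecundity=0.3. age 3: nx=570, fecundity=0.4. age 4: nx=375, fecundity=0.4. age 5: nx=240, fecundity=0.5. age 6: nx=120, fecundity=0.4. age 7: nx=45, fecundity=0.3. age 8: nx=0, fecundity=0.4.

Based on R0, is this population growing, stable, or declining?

lx = nx/n0 = nx/1500: 1, 0.78, 0.55, 0.38, 0.25, 0.16, 0.08, 0.03, 0
R0 = Σ lx·mx = 0 + 0 + 0.165 + 0.152 + 0.1 + 0.08 + 0.032 + 0.009 + 0 = 0.538
R0 < 1, so the population is declining.

declining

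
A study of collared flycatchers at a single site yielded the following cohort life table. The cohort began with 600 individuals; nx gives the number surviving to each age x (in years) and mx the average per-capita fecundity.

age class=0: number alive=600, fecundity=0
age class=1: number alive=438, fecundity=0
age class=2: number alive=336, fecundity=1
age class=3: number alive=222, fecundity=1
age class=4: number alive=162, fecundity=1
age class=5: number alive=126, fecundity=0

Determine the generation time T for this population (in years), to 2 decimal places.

lx = nx/n0 = nx/600: 1, 0.73, 0.56, 0.37, 0.27, 0.21
lx·mx: 0, 0, 0.56, 0.37, 0.27, 0 → R0 = 1.2
x·lx·mx: 0, 0, 1.12, 1.11, 1.08, 0 → Σ = 3.31
T = 3.31 / 1.2 = 2.758333… → 2.76

2.76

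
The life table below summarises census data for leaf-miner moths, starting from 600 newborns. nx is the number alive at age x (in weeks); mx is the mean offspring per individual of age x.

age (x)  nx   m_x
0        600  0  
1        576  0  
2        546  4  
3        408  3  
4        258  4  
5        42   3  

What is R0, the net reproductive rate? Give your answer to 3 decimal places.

7.610

lx = nx/n0 = nx/600: 1, 0.96, 0.91, 0.68, 0.43, 0.07
lx·mx by age: 0, 0, 3.64, 2.04, 1.72, 0.21
R0 = Σ lx·mx = 7.61 → 7.610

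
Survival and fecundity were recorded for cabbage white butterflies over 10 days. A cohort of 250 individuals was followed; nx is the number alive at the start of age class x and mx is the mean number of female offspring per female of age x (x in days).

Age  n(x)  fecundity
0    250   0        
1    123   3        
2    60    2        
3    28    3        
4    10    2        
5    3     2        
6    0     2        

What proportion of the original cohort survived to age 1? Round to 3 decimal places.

l_1 = n_1/n_0 = 123/250 = 0.492 → 0.492

0.492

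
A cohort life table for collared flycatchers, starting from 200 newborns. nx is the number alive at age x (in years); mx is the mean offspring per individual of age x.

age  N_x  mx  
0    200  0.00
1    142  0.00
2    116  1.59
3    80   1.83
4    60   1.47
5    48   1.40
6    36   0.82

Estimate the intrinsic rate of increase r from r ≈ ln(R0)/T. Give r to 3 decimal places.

0.292

lx = nx/n0 = nx/200: 1, 0.71, 0.58, 0.4, 0.3, 0.24, 0.18
R0 = Σ lx·mx = 0 + 0 + 0.9222 + 0.732 + 0.441 + 0.336 + 0.1476 = 2.5788
Σ x·lx·mx = 8.37; T = 8.37/2.5788 = 3.2457…
r ≈ ln(R0)/T = ln(2.5788)/3.2457… = 0.29187… → 0.292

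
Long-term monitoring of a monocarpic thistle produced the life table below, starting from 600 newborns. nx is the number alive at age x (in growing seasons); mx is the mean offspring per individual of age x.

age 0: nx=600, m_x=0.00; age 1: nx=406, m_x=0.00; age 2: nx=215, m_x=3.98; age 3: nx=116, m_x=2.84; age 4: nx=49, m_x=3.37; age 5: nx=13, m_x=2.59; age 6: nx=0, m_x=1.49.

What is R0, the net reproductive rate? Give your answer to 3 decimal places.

2.307

lx = nx/n0 = nx/600: 1, 0.67667…, 0.35833…, 0.19333…, 0.08167…, 0.02167…, 0
lx·mx by age: 0, 0, 1.426167…, 0.549067…, 0.275217…, 0.056117…, 0
R0 = Σ lx·mx = 2.306567… → 2.307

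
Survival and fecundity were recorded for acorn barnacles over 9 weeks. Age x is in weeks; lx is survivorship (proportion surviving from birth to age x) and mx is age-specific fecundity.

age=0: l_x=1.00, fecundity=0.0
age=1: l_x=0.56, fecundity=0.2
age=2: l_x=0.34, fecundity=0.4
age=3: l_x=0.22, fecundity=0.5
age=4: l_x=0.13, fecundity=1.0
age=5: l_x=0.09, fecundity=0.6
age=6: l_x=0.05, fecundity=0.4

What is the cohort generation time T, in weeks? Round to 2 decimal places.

2.89

lx·mx: 0, 0.112, 0.136, 0.11, 0.13, 0.054, 0.02 → R0 = 0.562
x·lx·mx: 0, 0.112, 0.272, 0.33, 0.52, 0.27, 0.12 → Σ = 1.624
T = 1.624 / 0.562 = 2.88968… → 2.89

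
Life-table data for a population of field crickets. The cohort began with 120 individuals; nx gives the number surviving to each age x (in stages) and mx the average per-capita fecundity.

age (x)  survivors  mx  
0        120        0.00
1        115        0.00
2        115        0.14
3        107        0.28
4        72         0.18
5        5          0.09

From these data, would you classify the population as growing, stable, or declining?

declining

lx = nx/n0 = nx/120: 1, 0.95833…, 0.95833…, 0.89167…, 0.6, 0.04167…
R0 = Σ lx·mx = 0 + 0 + 0.134167… + 0.249667… + 0.108 + 0.00375… = 0.495583…
R0 < 1, so the population is declining.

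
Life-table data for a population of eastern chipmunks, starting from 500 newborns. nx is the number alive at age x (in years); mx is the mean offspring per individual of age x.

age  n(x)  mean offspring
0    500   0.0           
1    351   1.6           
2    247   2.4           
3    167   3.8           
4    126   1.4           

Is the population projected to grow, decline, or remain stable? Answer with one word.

growing

lx = nx/n0 = nx/500: 1, 0.702, 0.494, 0.334, 0.252
R0 = Σ lx·mx = 0 + 1.1232 + 1.1856 + 1.2692 + 0.3528 = 3.9308
R0 > 1, so the population is growing.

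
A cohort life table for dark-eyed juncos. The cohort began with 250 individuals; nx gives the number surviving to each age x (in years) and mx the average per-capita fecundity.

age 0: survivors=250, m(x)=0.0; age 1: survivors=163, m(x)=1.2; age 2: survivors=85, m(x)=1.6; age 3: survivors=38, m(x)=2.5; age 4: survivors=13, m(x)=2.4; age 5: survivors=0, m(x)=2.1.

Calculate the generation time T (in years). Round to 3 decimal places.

lx = nx/n0 = nx/250: 1, 0.652, 0.34, 0.152, 0.052, 0
lx·mx: 0, 0.7824, 0.544, 0.38, 0.1248, 0 → R0 = 1.8312
x·lx·mx: 0, 0.7824, 1.088, 1.14, 0.4992, 0 → Σ = 3.5096
T = 3.5096 / 1.8312 = 1.916557… → 1.917

1.917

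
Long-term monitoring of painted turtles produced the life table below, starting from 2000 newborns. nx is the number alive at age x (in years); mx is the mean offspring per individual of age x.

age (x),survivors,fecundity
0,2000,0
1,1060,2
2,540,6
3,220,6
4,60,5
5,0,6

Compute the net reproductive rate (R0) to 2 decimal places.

3.49

lx = nx/n0 = nx/2000: 1, 0.53, 0.27, 0.11, 0.03, 0
lx·mx by age: 0, 1.06, 1.62, 0.66, 0.15, 0
R0 = Σ lx·mx = 3.49 → 3.49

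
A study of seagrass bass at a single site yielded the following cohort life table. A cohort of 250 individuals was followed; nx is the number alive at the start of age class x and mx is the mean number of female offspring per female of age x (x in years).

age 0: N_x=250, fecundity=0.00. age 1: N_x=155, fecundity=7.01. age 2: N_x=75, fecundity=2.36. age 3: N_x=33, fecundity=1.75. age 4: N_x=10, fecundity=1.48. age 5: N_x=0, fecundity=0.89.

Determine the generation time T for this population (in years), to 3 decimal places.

1.252

lx = nx/n0 = nx/250: 1, 0.62, 0.3, 0.132, 0.04, 0
lx·mx: 0, 4.3462, 0.708, 0.231, 0.0592, 0 → R0 = 5.3444
x·lx·mx: 0, 4.3462, 1.416, 0.693, 0.2368, 0 → Σ = 6.692
T = 6.692 / 5.3444 = 1.252152… → 1.252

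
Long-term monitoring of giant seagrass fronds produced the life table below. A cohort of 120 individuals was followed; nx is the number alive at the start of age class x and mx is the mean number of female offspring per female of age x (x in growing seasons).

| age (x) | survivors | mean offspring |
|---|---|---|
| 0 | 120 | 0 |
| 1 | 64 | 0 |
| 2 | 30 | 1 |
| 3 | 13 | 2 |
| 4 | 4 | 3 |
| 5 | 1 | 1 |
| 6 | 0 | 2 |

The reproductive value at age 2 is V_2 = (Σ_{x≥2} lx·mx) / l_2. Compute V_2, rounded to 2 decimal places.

2.30

lx = nx/n0 = nx/120: 1, 0.53333…, 0.25, 0.10833…, 0.03333…, 0.00833…, 0
lx·mx for x ≥ 2: 0.25, 0.216667…, 0.1…, 0.008333…, 0 → sum = 0.575…
V_2 = 0.575… / l_2 = 0.575… / 0.25 = 2.3… → 2.30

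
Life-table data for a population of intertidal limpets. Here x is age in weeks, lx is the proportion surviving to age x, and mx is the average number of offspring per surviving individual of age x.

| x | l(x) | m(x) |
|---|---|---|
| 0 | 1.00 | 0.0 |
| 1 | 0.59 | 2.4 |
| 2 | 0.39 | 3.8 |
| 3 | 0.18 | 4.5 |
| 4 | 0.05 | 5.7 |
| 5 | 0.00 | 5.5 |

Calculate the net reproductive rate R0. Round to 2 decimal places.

3.99

lx·mx by age: 0, 1.416, 1.482, 0.81, 0.285, 0
R0 = Σ lx·mx = 3.993 → 3.99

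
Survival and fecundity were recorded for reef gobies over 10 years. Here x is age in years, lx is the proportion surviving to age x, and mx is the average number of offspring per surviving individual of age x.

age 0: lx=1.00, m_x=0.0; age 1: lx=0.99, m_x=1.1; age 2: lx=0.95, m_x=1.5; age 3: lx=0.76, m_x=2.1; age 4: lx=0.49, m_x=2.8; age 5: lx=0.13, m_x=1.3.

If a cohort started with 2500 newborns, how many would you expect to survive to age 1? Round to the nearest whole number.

2475

Expected survivors = N0 · l_1 = 2500 × 0.99 = 2475 → 2475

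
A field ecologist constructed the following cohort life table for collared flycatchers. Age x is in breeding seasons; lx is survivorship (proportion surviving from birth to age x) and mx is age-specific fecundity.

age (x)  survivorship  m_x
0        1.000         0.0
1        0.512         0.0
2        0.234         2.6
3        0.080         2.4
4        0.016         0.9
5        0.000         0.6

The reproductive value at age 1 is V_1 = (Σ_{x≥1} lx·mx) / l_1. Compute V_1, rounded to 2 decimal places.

lx·mx for x ≥ 1: 0, 0.6084, 0.192, 0.0144, 0 → sum = 0.8148
V_1 = 0.8148 / l_1 = 0.8148 / 0.512 = 1.591406… → 1.59

1.59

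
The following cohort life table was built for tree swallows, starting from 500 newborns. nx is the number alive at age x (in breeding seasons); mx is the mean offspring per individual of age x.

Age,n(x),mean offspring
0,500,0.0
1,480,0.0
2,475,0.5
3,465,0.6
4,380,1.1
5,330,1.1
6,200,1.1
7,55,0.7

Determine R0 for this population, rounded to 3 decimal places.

3.112

lx = nx/n0 = nx/500: 1, 0.96, 0.95, 0.93, 0.76, 0.66, 0.4, 0.11
lx·mx by age: 0, 0, 0.475, 0.558, 0.836, 0.726, 0.44, 0.077
R0 = Σ lx·mx = 3.112 → 3.112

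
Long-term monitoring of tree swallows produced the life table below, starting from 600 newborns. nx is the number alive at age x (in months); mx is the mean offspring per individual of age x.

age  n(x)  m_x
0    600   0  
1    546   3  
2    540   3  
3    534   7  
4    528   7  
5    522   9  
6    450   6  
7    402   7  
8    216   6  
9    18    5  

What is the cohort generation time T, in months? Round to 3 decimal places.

4.551

lx = nx/n0 = nx/600: 1, 0.91, 0.9, 0.89, 0.88, 0.87, 0.75, 0.67, 0.36, 0.03
lx·mx: 0, 2.73, 2.7, 6.23, 6.16, 7.83, 4.5, 4.69, 2.16, 0.15 → R0 = 37.15
x·lx·mx: 0, 2.73, 5.4, 18.69, 24.64, 39.15, 27, 32.83, 17.28, 1.35 → Σ = 169.07
T = 169.07 / 37.15 = 4.551009… → 4.551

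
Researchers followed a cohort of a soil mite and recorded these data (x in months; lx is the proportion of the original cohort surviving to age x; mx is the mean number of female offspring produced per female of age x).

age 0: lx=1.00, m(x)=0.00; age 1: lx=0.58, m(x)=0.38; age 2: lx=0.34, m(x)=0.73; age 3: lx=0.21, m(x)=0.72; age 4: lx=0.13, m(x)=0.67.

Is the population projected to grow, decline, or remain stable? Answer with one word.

declining

R0 = Σ lx·mx = 0 + 0.2204 + 0.2482 + 0.1512 + 0.0871 = 0.7069
R0 < 1, so the population is declining.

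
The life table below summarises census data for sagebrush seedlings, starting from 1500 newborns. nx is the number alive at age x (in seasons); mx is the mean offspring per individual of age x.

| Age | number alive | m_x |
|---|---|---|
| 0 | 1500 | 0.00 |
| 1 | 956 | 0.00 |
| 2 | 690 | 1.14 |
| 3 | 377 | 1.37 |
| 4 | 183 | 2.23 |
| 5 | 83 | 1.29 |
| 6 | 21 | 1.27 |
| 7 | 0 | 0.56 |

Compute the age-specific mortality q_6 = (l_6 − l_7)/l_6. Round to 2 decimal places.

1.00

lx = nx/n0 = nx/1500: 1, 0.63733…, 0.46, 0.25133…, 0.122, 0.05533…, 0.014, 0
q_6 = (l_6 − l_7) / l_6 = (0.014 − 0) / 0.014
     = 0.014 / 0.014 = 1 → 1.00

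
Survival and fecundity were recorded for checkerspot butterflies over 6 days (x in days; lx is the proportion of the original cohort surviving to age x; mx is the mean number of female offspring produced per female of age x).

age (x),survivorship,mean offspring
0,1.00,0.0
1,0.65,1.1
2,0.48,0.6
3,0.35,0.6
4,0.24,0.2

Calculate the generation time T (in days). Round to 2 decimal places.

lx·mx: 0, 0.715, 0.288, 0.21, 0.048 → R0 = 1.261
x·lx·mx: 0, 0.715, 0.576, 0.63, 0.192 → Σ = 2.113
T = 2.113 / 1.261 = 1.675654… → 1.68

1.68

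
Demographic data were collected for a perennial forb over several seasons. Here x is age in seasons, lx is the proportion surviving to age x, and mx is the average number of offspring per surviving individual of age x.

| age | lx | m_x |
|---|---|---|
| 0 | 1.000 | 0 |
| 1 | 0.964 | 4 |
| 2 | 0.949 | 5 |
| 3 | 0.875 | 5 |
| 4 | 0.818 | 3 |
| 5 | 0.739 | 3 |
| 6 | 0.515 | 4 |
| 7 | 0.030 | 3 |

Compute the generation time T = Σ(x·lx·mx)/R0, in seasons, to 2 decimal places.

3.05

lx·mx: 0, 3.856, 4.745, 4.375, 2.454, 2.217, 2.06, 0.09 → R0 = 19.797
x·lx·mx: 0, 3.856, 9.49, 13.125, 9.816, 11.085, 12.36, 0.63 → Σ = 60.362
T = 60.362 / 19.797 = 3.049048… → 3.05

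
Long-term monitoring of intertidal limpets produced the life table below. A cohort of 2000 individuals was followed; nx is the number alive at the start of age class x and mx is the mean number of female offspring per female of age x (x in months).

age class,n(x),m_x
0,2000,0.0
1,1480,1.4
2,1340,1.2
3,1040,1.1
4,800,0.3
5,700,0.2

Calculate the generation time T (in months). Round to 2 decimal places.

1.99

lx = nx/n0 = nx/2000: 1, 0.74, 0.67, 0.52, 0.4, 0.35
lx·mx: 0, 1.036, 0.804, 0.572, 0.12, 0.07 → R0 = 2.602
x·lx·mx: 0, 1.036, 1.608, 1.716, 0.48, 0.35 → Σ = 5.19
T = 5.19 / 2.602 = 1.99462… → 1.99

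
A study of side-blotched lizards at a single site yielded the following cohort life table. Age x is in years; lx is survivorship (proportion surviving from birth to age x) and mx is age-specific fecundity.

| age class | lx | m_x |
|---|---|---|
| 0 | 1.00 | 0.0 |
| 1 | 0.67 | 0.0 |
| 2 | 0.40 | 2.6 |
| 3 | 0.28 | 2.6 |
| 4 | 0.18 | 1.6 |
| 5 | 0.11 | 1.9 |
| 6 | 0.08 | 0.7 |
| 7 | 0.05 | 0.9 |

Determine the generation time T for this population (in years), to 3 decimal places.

3.006

lx·mx: 0, 0, 1.04, 0.728, 0.288, 0.209, 0.056, 0.045 → R0 = 2.366
x·lx·mx: 0, 0, 2.08, 2.184, 1.152, 1.045, 0.336, 0.315 → Σ = 7.112
T = 7.112 / 2.366 = 3.005917… → 3.006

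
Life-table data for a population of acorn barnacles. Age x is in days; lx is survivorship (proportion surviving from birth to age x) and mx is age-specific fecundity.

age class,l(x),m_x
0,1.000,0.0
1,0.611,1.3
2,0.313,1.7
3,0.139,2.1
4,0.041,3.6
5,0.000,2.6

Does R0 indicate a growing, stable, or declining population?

growing

R0 = Σ lx·mx = 0 + 0.7943 + 0.5321 + 0.2919 + 0.1476 + 0 = 1.7659
R0 > 1, so the population is growing.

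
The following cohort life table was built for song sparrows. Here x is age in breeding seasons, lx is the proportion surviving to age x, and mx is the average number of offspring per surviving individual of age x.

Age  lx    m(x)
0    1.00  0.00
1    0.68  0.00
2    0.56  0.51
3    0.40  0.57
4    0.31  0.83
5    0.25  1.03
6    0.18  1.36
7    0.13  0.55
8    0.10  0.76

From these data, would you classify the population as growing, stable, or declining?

R0 = Σ lx·mx = 0 + 0 + 0.2856 + 0.228 + 0.2573 + 0.2575 + 0.2448 + 0.0715 + 0.076 = 1.4207
R0 > 1, so the population is growing.

growing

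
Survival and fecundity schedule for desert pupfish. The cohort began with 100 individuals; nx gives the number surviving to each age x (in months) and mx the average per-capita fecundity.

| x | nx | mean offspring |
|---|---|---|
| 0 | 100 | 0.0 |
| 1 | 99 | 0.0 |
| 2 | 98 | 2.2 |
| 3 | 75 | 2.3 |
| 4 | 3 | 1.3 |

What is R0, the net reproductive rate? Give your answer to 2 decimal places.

3.92

lx = nx/n0 = nx/100: 1, 0.99, 0.98, 0.75, 0.03
lx·mx by age: 0, 0, 2.156, 1.725, 0.039
R0 = Σ lx·mx = 3.92 → 3.92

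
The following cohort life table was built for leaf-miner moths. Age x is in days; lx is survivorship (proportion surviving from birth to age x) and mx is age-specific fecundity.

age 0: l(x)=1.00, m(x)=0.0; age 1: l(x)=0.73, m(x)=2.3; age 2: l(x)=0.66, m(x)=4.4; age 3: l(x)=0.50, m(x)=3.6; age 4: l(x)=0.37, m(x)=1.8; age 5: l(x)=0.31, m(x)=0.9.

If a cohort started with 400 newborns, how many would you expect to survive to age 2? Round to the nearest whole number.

264

Expected survivors = N0 · l_2 = 400 × 0.66 = 264 → 264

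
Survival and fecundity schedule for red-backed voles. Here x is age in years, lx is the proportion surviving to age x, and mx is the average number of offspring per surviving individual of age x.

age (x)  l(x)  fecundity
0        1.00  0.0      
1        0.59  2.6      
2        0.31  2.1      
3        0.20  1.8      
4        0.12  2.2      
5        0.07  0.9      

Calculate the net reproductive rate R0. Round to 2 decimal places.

lx·mx by age: 0, 1.534, 0.651, 0.36, 0.264, 0.063
R0 = Σ lx·mx = 2.872 → 2.87

2.87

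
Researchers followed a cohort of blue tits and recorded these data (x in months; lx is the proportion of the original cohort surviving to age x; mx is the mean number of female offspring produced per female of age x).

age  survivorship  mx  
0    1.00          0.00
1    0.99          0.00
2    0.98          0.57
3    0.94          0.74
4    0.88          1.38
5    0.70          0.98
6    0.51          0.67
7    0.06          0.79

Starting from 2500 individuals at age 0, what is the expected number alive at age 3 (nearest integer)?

Expected survivors = N0 · l_3 = 2500 × 0.94 = 2350 → 2350

2350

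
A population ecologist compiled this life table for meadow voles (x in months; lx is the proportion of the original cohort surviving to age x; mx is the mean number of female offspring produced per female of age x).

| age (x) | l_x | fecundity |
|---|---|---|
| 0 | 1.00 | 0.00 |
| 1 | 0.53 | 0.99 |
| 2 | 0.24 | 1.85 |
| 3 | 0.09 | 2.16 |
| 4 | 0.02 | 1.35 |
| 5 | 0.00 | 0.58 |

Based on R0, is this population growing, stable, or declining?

growing

R0 = Σ lx·mx = 0 + 0.5247 + 0.444 + 0.1944 + 0.027 + 0 = 1.1901
R0 > 1, so the population is growing.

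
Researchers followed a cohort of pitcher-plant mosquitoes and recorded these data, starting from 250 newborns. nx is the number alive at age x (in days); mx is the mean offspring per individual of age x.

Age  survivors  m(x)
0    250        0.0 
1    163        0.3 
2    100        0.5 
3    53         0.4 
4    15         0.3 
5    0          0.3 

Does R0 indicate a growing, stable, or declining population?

declining

lx = nx/n0 = nx/250: 1, 0.652, 0.4, 0.212, 0.06, 0
R0 = Σ lx·mx = 0 + 0.1956 + 0.2 + 0.0848 + 0.018 + 0 = 0.4984
R0 < 1, so the population is declining.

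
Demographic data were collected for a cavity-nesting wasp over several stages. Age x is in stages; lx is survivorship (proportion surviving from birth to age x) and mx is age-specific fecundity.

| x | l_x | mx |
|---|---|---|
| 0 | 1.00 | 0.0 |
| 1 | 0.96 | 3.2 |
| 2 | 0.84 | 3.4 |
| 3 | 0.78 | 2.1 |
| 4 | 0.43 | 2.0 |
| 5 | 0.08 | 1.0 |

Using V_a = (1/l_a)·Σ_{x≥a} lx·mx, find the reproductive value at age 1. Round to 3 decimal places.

lx·mx for x ≥ 1: 3.072, 2.856, 1.638, 0.86, 0.08 → sum = 8.506
V_1 = 8.506 / l_1 = 8.506 / 0.96 = 8.860417… → 8.860

8.860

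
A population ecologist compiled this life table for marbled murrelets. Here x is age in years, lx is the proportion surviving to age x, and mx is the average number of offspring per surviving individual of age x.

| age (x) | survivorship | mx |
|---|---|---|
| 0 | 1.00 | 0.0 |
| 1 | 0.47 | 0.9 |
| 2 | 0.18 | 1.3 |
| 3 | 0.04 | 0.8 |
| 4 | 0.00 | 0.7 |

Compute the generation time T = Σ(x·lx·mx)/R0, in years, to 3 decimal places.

1.433

lx·mx: 0, 0.423, 0.234, 0.032, 0 → R0 = 0.689
x·lx·mx: 0, 0.423, 0.468, 0.096, 0 → Σ = 0.987
T = 0.987 / 0.689 = 1.432511… → 1.433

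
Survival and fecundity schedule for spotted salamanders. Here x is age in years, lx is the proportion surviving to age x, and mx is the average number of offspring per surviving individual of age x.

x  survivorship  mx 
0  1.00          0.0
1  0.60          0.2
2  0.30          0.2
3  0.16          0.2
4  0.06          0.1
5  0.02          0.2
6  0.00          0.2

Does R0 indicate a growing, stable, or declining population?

R0 = Σ lx·mx = 0 + 0.12 + 0.06 + 0.032 + 0.006 + 0.004 + 0 = 0.222
R0 < 1, so the population is declining.

declining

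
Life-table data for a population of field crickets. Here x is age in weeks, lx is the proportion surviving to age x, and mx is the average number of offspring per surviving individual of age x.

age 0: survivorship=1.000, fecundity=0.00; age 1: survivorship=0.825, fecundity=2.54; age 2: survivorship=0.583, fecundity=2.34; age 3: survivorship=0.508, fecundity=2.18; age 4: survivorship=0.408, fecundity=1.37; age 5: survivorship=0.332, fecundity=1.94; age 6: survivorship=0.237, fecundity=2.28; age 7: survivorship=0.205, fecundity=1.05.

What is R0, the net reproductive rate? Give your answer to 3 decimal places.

6.526

lx·mx by age: 0, 2.0955, 1.36422, 1.10744, 0.55896, 0.64408, 0.54036, 0.21525
R0 = Σ lx·mx = 6.52581 → 6.526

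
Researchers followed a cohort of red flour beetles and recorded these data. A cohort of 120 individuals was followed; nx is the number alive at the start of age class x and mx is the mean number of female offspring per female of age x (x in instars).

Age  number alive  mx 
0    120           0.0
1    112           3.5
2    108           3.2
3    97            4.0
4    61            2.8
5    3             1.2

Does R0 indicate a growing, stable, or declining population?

lx = nx/n0 = nx/120: 1, 0.93333…, 0.9, 0.80833…, 0.50833…, 0.025
R0 = Σ lx·mx = 0 + 3.266667… + 2.88 + 3.233333… + 1.423333… + 0.03 = 10.833333…
R0 > 1, so the population is growing.

growing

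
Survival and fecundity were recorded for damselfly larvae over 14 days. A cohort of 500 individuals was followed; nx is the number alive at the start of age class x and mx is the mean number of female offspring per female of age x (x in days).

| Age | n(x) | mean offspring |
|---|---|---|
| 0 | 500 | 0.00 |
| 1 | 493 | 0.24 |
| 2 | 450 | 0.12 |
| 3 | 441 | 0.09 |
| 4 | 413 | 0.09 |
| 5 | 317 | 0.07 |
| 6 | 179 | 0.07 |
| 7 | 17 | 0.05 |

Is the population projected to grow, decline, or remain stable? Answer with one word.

lx = nx/n0 = nx/500: 1, 0.986, 0.9, 0.882, 0.826, 0.634, 0.358, 0.034
R0 = Σ lx·mx = 0 + 0.23664 + 0.108 + 0.07938 + 0.07434 + 0.04438 + 0.02506 + 0.0017 = 0.5695
R0 < 1, so the population is declining.

declining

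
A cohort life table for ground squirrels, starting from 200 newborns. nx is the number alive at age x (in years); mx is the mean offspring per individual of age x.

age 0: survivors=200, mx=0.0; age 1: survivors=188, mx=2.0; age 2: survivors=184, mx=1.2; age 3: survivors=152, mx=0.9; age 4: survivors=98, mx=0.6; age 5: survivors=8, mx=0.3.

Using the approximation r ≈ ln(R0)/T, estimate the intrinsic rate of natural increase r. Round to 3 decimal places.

lx = nx/n0 = nx/200: 1, 0.94, 0.92, 0.76, 0.49, 0.04
R0 = Σ lx·mx = 0 + 1.88 + 1.104 + 0.684 + 0.294 + 0.012 = 3.974
Σ x·lx·mx = 7.376; T = 7.376/3.974 = 1.85606…
r ≈ ln(R0)/T = ln(3.974)/1.85606… = 0.74339… → 0.743

0.743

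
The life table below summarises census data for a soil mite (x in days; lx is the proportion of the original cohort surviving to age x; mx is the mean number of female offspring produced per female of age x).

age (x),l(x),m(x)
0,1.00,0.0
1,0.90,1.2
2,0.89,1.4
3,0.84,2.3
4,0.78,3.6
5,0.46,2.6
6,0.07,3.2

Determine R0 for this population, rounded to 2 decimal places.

lx·mx by age: 0, 1.08, 1.246, 1.932, 2.808, 1.196, 0.224
R0 = Σ lx·mx = 8.486 → 8.49

8.49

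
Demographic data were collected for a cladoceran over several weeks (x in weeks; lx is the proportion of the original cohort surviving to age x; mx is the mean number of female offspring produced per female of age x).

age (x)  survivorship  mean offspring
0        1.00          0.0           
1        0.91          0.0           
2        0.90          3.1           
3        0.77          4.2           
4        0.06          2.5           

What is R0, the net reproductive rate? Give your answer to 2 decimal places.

lx·mx by age: 0, 0, 2.79, 3.234, 0.15
R0 = Σ lx·mx = 6.174 → 6.17

6.17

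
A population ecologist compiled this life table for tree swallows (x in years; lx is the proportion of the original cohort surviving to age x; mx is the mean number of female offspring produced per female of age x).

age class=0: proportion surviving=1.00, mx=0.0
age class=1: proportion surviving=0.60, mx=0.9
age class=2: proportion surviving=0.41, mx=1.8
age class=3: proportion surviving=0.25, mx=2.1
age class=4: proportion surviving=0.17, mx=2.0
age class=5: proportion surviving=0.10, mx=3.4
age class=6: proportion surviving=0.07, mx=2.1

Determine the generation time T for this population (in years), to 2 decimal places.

2.86

lx·mx: 0, 0.54, 0.738, 0.525, 0.34, 0.34, 0.147 → R0 = 2.63
x·lx·mx: 0, 0.54, 1.476, 1.575, 1.36, 1.7, 0.882 → Σ = 7.533
T = 7.533 / 2.63 = 2.864259… → 2.86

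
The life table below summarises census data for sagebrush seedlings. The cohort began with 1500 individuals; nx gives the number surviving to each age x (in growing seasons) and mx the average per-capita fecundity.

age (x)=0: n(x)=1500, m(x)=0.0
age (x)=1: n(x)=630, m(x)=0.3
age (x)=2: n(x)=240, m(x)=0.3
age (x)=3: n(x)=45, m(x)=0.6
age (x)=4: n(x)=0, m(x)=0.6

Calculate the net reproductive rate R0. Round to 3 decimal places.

0.192

lx = nx/n0 = nx/1500: 1, 0.42, 0.16, 0.03, 0
lx·mx by age: 0, 0.126, 0.048, 0.018, 0
R0 = Σ lx·mx = 0.192 → 0.192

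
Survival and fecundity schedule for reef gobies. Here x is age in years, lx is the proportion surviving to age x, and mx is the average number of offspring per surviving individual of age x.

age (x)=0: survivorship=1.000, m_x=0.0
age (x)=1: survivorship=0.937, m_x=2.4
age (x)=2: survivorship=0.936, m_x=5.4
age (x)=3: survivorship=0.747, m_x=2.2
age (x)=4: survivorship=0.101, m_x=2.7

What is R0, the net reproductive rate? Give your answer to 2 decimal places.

lx·mx by age: 0, 2.2488, 5.0544, 1.6434, 0.2727
R0 = Σ lx·mx = 9.2193 → 9.22

9.22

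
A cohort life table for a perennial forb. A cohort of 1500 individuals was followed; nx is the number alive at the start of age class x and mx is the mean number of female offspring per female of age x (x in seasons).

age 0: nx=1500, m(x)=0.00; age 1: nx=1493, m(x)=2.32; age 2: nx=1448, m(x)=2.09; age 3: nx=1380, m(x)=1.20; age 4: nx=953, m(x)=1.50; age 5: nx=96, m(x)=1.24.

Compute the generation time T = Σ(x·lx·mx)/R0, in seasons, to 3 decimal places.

lx = nx/n0 = nx/1500: 1, 0.99533…, 0.96533…, 0.92, 0.63533…, 0.064
lx·mx: 0, 2.309173…, 2.017547…, 1.104, 0.953…, 0.07936 → R0 = 6.46308…
x·lx·mx: 0, 2.309173…, 4.035093…, 3.312, 3.812…, 0.3968 → Σ = 13.865067…
T = 13.865067… / 6.46308… = 2.145272… → 2.145

2.145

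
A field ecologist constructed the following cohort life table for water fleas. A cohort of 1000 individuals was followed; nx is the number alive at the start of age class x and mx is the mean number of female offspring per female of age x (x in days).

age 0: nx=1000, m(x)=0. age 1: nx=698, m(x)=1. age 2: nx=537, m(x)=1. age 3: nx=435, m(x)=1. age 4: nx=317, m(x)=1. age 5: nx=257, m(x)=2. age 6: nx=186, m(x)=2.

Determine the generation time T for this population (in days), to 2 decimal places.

3.18

lx = nx/n0 = nx/1000: 1, 0.698, 0.537, 0.435, 0.317, 0.257, 0.186
lx·mx: 0, 0.698, 0.537, 0.435, 0.317, 0.514, 0.372 → R0 = 2.873
x·lx·mx: 0, 0.698, 1.074, 1.305, 1.268, 2.57, 2.232 → Σ = 9.147
T = 9.147 / 2.873 = 3.18378… → 3.18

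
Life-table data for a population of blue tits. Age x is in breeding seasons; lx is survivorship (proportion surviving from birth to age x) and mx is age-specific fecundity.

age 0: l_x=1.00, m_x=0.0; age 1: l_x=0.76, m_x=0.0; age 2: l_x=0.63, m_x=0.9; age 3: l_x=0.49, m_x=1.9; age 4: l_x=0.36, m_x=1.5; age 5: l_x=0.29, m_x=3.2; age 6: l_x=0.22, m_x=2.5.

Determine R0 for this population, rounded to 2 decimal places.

lx·mx by age: 0, 0, 0.567, 0.931, 0.54, 0.928, 0.55
R0 = Σ lx·mx = 3.516 → 3.52

3.52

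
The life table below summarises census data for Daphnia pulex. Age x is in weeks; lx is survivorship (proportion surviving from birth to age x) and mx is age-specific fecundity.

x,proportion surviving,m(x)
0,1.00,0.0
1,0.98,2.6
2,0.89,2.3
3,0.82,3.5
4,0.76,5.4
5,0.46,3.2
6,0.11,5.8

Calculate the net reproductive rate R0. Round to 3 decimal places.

lx·mx by age: 0, 2.548, 2.047, 2.87, 4.104, 1.472, 0.638
R0 = Σ lx·mx = 13.679 → 13.679

13.679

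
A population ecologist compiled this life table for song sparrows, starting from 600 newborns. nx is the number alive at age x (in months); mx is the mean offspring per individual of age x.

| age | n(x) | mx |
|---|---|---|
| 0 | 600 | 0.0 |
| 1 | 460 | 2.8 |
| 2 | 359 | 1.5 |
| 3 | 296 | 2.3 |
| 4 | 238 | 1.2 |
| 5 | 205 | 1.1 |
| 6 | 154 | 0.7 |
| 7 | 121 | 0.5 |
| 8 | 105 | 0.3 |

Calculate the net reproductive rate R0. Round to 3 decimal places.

lx = nx/n0 = nx/600: 1, 0.76667…, 0.59833…, 0.49333…, 0.39667…, 0.34167…, 0.25667…, 0.20167…, 0.175
lx·mx by age: 0, 2.146667…, 0.8975…, 1.134667…, 0.476…, 0.375833…, 0.179667…, 0.100833…, 0.0525
R0 = Σ lx·mx = 5.363667… → 5.364

5.364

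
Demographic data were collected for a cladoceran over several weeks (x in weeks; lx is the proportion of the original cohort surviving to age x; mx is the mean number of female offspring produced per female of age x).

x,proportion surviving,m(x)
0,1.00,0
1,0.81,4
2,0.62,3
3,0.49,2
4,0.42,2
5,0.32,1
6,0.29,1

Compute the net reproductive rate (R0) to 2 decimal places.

7.53

lx·mx by age: 0, 3.24, 1.86, 0.98, 0.84, 0.32, 0.29
R0 = Σ lx·mx = 7.53 → 7.53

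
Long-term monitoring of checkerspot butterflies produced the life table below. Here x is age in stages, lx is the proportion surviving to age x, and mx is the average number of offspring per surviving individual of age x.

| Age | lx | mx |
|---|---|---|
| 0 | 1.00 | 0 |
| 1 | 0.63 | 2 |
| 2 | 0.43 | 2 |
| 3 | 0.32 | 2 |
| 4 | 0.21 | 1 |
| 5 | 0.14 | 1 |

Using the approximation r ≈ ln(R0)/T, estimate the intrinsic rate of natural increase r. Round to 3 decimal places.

0.548

R0 = Σ lx·mx = 0 + 1.26 + 0.86 + 0.64 + 0.21 + 0.14 = 3.11
Σ x·lx·mx = 6.44; T = 6.44/3.11 = 2.07074…
r ≈ ln(R0)/T = ln(3.11)/2.07074… = 0.54793… → 0.548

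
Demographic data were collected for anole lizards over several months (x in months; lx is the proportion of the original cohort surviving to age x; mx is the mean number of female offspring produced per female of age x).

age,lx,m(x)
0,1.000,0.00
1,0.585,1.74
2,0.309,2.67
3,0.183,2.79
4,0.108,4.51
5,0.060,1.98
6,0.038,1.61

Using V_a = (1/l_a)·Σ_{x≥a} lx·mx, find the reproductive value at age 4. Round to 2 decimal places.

6.18

lx·mx for x ≥ 4: 0.48708, 0.1188, 0.06118 → sum = 0.66706
V_4 = 0.66706 / l_4 = 0.66706 / 0.108 = 6.176481… → 6.18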